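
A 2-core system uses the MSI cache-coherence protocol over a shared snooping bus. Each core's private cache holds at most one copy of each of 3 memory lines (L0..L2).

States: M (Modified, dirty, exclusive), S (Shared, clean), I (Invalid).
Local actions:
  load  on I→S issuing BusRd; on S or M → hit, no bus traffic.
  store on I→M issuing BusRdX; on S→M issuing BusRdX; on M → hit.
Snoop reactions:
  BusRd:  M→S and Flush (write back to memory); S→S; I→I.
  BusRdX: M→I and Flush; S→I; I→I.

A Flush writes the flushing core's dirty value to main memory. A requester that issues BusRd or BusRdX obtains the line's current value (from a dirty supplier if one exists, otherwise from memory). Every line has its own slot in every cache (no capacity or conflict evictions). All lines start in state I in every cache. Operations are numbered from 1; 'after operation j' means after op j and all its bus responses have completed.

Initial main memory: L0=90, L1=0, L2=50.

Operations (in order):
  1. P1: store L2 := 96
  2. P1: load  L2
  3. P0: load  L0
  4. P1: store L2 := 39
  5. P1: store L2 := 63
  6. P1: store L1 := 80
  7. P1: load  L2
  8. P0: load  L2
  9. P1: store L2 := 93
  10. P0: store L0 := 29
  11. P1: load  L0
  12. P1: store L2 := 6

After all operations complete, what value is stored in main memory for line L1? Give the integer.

memory[L1] = 0

[1] P1: store L2 := 96 | P0:I, P1:M(96) | bus: BusRdX
[2] P1: load  L2 | P0:I, P1:M(96) | bus: none
[3] P0: load  L0 | P0:S(90), P1:I | bus: BusRd
[4] P1: store L2 := 39 | P0:I, P1:M(39) | bus: none
[5] P1: store L2 := 63 | P0:I, P1:M(63) | bus: none
[6] P1: store L1 := 80 | P0:I, P1:M(80) | bus: BusRdX
[7] P1: load  L2 | P0:I, P1:M(63) | bus: none
[8] P0: load  L2 | P0:S(63), P1:S(63) | bus: BusRd,Flush
[9] P1: store L2 := 93 | P0:I, P1:M(93) | bus: BusRdX
[10] P0: store L0 := 29 | P0:M(29), P1:I | bus: BusRdX
[11] P1: load  L0 | P0:S(29), P1:S(29) | bus: BusRd,Flush
[12] P1: store L2 := 6 | P0:I, P1:M(6) | bus: none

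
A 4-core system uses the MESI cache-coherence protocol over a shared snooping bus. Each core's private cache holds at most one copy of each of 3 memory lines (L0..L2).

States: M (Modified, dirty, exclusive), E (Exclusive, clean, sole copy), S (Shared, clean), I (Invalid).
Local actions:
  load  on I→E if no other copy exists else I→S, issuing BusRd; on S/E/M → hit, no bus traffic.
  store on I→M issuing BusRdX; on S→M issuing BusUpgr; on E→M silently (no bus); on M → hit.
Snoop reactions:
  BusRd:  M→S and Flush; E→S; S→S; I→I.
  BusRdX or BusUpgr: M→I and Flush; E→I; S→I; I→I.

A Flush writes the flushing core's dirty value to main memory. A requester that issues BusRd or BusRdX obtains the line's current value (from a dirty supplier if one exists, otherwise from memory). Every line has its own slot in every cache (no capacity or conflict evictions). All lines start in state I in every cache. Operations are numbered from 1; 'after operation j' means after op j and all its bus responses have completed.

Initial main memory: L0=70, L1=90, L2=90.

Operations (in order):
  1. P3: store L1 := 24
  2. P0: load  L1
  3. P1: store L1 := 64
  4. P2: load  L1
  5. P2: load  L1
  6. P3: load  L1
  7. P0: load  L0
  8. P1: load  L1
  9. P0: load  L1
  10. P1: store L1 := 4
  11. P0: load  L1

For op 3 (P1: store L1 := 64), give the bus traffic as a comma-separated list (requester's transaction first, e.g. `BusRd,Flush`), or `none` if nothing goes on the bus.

bus = BusRdX

step 1: P3: store L1 := 24  ⟶  IIIM  (L1)  txn=BusRdX  M[L1]=90
step 2: P0: load  L1  ⟶  SIIS  (L1)  txn=BusRd+Flush  M[L1]=24
step 3: P1: store L1 := 64  ⟶  IMII  (L1)  txn=BusRdX  M[L1]=24
step 4: P2: load  L1  ⟶  ISSI  (L1)  txn=BusRd+Flush  M[L1]=64
step 5: P2: load  L1  ⟶  ISSI  (L1)  txn=∅  M[L1]=64
step 6: P3: load  L1  ⟶  ISSS  (L1)  txn=BusRd  M[L1]=64
step 7: P0: load  L0  ⟶  EIII  (L0)  txn=BusRd  M[L0]=70
step 8: P1: load  L1  ⟶  ISSS  (L1)  txn=∅  M[L1]=64
step 9: P0: load  L1  ⟶  SSSS  (L1)  txn=BusRd  M[L1]=64
step 10: P1: store L1 := 4  ⟶  IMII  (L1)  txn=BusUpgr  M[L1]=64
step 11: P0: load  L1  ⟶  SSII  (L1)  txn=BusRd+Flush  M[L1]=4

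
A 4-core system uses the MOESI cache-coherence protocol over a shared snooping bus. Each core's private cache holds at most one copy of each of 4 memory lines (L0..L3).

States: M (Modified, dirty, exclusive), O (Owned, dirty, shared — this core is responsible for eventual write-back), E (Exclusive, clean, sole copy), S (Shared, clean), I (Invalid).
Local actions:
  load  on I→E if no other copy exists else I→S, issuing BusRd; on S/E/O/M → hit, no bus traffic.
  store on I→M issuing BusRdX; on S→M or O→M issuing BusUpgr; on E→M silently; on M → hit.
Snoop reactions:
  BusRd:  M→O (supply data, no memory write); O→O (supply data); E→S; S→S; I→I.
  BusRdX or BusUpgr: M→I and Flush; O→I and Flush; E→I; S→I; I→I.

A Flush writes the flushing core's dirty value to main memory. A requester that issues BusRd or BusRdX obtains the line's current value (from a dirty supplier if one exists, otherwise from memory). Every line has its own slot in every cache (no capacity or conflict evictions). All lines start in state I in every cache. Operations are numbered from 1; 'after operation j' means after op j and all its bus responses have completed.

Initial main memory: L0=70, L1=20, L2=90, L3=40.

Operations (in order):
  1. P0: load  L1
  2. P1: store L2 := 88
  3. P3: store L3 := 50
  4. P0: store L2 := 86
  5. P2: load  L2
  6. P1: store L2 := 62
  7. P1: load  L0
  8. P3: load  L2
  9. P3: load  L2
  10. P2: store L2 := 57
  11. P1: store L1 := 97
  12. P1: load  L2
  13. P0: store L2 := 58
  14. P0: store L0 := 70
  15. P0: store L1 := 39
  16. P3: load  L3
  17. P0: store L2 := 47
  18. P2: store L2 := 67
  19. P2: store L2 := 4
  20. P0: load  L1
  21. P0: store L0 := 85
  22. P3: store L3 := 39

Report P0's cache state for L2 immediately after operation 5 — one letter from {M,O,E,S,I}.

  op1 P0: load  L1 → E/I/I/I on L1; bus BusRd; mem=20
  op2 P1: store L2 := 88 → I/M/I/I on L2; bus BusRdX; mem=90
  op3 P3: store L3 := 50 → I/I/I/M on L3; bus BusRdX; mem=40
  op4 P0: store L2 := 86 → M/I/I/I on L2; bus BusRdX Flush; mem=88
  op5 P2: load  L2 → O/I/S/I on L2; bus BusRd; mem=88
  op6 P1: store L2 := 62 → I/M/I/I on L2; bus BusRdX Flush; mem=86
  op7 P1: load  L0 → I/E/I/I on L0; bus BusRd; mem=70
  op8 P3: load  L2 → I/O/I/S on L2; bus BusRd; mem=86
  op9 P3: load  L2 → I/O/I/S on L2; bus (none); mem=86
  op10 P2: store L2 := 57 → I/I/M/I on L2; bus BusRdX Flush; mem=62
  op11 P1: store L1 := 97 → I/M/I/I on L1; bus BusRdX; mem=20
  op12 P1: load  L2 → I/S/O/I on L2; bus BusRd; mem=62
  op13 P0: store L2 := 58 → M/I/I/I on L2; bus BusRdX Flush; mem=57
  op14 P0: store L0 := 70 → M/I/I/I on L0; bus BusRdX; mem=70
  op15 P0: store L1 := 39 → M/I/I/I on L1; bus BusRdX Flush; mem=97
  op16 P3: load  L3 → I/I/I/M on L3; bus (none); mem=40
  op17 P0: store L2 := 47 → M/I/I/I on L2; bus (none); mem=57
  op18 P2: store L2 := 67 → I/I/M/I on L2; bus BusRdX Flush; mem=47
  op19 P2: store L2 := 4 → I/I/M/I on L2; bus (none); mem=47
  op20 P0: load  L1 → M/I/I/I on L1; bus (none); mem=97
  op21 P0: store L0 := 85 → M/I/I/I on L0; bus (none); mem=70
  op22 P3: store L3 := 39 → I/I/I/M on L3; bus (none); mem=40

state = O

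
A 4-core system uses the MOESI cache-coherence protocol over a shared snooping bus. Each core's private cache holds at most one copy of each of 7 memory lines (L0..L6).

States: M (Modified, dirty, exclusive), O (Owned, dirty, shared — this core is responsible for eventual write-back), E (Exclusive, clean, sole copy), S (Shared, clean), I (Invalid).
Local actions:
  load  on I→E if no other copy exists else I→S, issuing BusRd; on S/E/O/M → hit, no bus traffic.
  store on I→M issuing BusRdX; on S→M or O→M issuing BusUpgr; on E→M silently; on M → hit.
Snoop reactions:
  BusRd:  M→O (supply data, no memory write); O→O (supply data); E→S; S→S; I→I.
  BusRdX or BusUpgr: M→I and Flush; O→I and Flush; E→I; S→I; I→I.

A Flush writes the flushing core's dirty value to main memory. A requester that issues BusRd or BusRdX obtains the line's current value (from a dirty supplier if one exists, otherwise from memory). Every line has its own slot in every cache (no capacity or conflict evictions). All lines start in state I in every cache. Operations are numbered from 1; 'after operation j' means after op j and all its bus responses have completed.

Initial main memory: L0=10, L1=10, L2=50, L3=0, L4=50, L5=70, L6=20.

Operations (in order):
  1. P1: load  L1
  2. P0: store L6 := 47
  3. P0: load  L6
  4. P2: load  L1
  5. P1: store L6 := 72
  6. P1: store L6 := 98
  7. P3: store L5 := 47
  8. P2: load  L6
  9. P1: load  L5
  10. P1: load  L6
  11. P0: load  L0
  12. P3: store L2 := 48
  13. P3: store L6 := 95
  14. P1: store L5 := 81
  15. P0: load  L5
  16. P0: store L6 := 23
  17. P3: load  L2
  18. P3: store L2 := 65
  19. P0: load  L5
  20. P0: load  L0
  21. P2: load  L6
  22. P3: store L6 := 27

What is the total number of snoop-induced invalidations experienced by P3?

invalidations = 2

step 1: P1: load  L1  ⟶  IEII  (L1)  txn=BusRd  M[L1]=10
step 2: P0: store L6 := 47  ⟶  MIII  (L6)  txn=BusRdX  M[L6]=20
step 3: P0: load  L6  ⟶  MIII  (L6)  txn=∅  M[L6]=20
step 4: P2: load  L1  ⟶  ISSI  (L1)  txn=BusRd  M[L1]=10
step 5: P1: store L6 := 72  ⟶  IMII  (L6)  txn=BusRdX+Flush  M[L6]=47
step 6: P1: store L6 := 98  ⟶  IMII  (L6)  txn=∅  M[L6]=47
step 7: P3: store L5 := 47  ⟶  IIIM  (L5)  txn=BusRdX  M[L5]=70
step 8: P2: load  L6  ⟶  IOSI  (L6)  txn=BusRd  M[L6]=47
step 9: P1: load  L5  ⟶  ISIO  (L5)  txn=BusRd  M[L5]=70
step 10: P1: load  L6  ⟶  IOSI  (L6)  txn=∅  M[L6]=47
step 11: P0: load  L0  ⟶  EIII  (L0)  txn=BusRd  M[L0]=10
step 12: P3: store L2 := 48  ⟶  IIIM  (L2)  txn=BusRdX  M[L2]=50
step 13: P3: store L6 := 95  ⟶  IIIM  (L6)  txn=BusRdX+Flush  M[L6]=98
step 14: P1: store L5 := 81  ⟶  IMII  (L5)  txn=BusUpgr+Flush  M[L5]=47
step 15: P0: load  L5  ⟶  SOII  (L5)  txn=BusRd  M[L5]=47
step 16: P0: store L6 := 23  ⟶  MIII  (L6)  txn=BusRdX+Flush  M[L6]=95
step 17: P3: load  L2  ⟶  IIIM  (L2)  txn=∅  M[L2]=50
step 18: P3: store L2 := 65  ⟶  IIIM  (L2)  txn=∅  M[L2]=50
step 19: P0: load  L5  ⟶  SOII  (L5)  txn=∅  M[L5]=47
step 20: P0: load  L0  ⟶  EIII  (L0)  txn=∅  M[L0]=10
step 21: P2: load  L6  ⟶  OISI  (L6)  txn=BusRd  M[L6]=95
step 22: P3: store L6 := 27  ⟶  IIIM  (L6)  txn=BusRdX+Flush  M[L6]=23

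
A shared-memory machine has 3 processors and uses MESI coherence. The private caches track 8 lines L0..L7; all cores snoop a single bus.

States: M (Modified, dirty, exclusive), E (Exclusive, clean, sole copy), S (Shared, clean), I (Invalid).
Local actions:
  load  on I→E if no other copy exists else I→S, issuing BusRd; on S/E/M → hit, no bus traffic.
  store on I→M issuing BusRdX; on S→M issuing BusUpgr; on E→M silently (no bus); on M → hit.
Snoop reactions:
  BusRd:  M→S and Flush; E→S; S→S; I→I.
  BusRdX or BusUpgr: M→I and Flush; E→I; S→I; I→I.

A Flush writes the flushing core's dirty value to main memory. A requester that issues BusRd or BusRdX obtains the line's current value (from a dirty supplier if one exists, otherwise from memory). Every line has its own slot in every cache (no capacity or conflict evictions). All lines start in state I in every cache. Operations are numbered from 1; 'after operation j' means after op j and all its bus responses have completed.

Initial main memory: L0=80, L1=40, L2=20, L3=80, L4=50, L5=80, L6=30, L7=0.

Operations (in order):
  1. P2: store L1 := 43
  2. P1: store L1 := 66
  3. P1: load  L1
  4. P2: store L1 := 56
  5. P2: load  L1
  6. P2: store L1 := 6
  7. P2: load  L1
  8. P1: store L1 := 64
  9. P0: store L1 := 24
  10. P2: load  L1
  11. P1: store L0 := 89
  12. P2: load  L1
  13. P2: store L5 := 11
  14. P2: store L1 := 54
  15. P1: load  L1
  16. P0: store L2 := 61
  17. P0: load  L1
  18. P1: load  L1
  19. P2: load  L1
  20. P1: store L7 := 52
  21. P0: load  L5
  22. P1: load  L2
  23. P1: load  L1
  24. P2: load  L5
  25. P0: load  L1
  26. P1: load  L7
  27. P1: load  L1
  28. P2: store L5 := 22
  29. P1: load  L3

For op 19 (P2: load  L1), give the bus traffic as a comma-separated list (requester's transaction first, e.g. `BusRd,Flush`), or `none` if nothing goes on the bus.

bus = none

step 1: P2: store L1 := 43  ⟶  IIM  (L1)  txn=BusRdX  M[L1]=40
step 2: P1: store L1 := 66  ⟶  IMI  (L1)  txn=BusRdX+Flush  M[L1]=43
step 3: P1: load  L1  ⟶  IMI  (L1)  txn=∅  M[L1]=43
step 4: P2: store L1 := 56  ⟶  IIM  (L1)  txn=BusRdX+Flush  M[L1]=66
step 5: P2: load  L1  ⟶  IIM  (L1)  txn=∅  M[L1]=66
step 6: P2: store L1 := 6  ⟶  IIM  (L1)  txn=∅  M[L1]=66
step 7: P2: load  L1  ⟶  IIM  (L1)  txn=∅  M[L1]=66
step 8: P1: store L1 := 64  ⟶  IMI  (L1)  txn=BusRdX+Flush  M[L1]=6
step 9: P0: store L1 := 24  ⟶  MII  (L1)  txn=BusRdX+Flush  M[L1]=64
step 10: P2: load  L1  ⟶  SIS  (L1)  txn=BusRd+Flush  M[L1]=24
step 11: P1: store L0 := 89  ⟶  IMI  (L0)  txn=BusRdX  M[L0]=80
step 12: P2: load  L1  ⟶  SIS  (L1)  txn=∅  M[L1]=24
step 13: P2: store L5 := 11  ⟶  IIM  (L5)  txn=BusRdX  M[L5]=80
step 14: P2: store L1 := 54  ⟶  IIM  (L1)  txn=BusUpgr  M[L1]=24
step 15: P1: load  L1  ⟶  ISS  (L1)  txn=BusRd+Flush  M[L1]=54
step 16: P0: store L2 := 61  ⟶  MII  (L2)  txn=BusRdX  M[L2]=20
step 17: P0: load  L1  ⟶  SSS  (L1)  txn=BusRd  M[L1]=54
step 18: P1: load  L1  ⟶  SSS  (L1)  txn=∅  M[L1]=54
step 19: P2: load  L1  ⟶  SSS  (L1)  txn=∅  M[L1]=54
step 20: P1: store L7 := 52  ⟶  IMI  (L7)  txn=BusRdX  M[L7]=0
step 21: P0: load  L5  ⟶  SIS  (L5)  txn=BusRd+Flush  M[L5]=11
step 22: P1: load  L2  ⟶  SSI  (L2)  txn=BusRd+Flush  M[L2]=61
step 23: P1: load  L1  ⟶  SSS  (L1)  txn=∅  M[L1]=54
step 24: P2: load  L5  ⟶  SIS  (L5)  txn=∅  M[L5]=11
step 25: P0: load  L1  ⟶  SSS  (L1)  txn=∅  M[L1]=54
step 26: P1: load  L7  ⟶  IMI  (L7)  txn=∅  M[L7]=0
step 27: P1: load  L1  ⟶  SSS  (L1)  txn=∅  M[L1]=54
step 28: P2: store L5 := 22  ⟶  IIM  (L5)  txn=BusUpgr  M[L5]=11
step 29: P1: load  L3  ⟶  IEI  (L3)  txn=BusRd  M[L3]=80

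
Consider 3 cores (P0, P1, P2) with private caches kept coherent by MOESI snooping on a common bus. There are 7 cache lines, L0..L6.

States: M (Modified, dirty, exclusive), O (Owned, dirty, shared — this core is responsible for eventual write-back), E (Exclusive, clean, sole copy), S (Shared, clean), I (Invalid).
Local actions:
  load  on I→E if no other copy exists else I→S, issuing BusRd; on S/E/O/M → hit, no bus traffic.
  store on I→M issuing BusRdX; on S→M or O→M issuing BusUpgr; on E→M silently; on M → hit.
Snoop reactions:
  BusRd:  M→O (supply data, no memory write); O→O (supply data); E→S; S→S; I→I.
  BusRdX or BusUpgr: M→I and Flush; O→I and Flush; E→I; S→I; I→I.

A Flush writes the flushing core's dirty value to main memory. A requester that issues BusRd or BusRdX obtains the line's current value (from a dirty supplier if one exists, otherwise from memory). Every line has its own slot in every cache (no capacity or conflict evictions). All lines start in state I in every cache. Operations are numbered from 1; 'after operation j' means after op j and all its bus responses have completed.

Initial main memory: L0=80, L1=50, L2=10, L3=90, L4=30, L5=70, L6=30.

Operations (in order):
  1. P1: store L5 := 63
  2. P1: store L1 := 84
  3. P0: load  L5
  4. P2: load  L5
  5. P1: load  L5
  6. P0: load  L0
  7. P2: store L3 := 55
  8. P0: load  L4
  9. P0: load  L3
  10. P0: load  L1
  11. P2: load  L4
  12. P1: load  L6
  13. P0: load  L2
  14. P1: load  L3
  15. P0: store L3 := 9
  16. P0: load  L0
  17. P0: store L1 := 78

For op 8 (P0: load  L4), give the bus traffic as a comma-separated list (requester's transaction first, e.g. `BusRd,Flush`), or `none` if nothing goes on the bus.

bus = BusRd

[1] P1: store L5 := 63 | P0:I, P1:M(63), P2:I | bus: BusRdX
[2] P1: store L1 := 84 | P0:I, P1:M(84), P2:I | bus: BusRdX
[3] P0: load  L5 | P0:S(63), P1:O(63), P2:I | bus: BusRd
[4] P2: load  L5 | P0:S(63), P1:O(63), P2:S(63) | bus: BusRd
[5] P1: load  L5 | P0:S(63), P1:O(63), P2:S(63) | bus: none
[6] P0: load  L0 | P0:E(80), P1:I, P2:I | bus: BusRd
[7] P2: store L3 := 55 | P0:I, P1:I, P2:M(55) | bus: BusRdX
[8] P0: load  L4 | P0:E(30), P1:I, P2:I | bus: BusRd
[9] P0: load  L3 | P0:S(55), P1:I, P2:O(55) | bus: BusRd
[10] P0: load  L1 | P0:S(84), P1:O(84), P2:I | bus: BusRd
[11] P2: load  L4 | P0:S(30), P1:I, P2:S(30) | bus: BusRd
[12] P1: load  L6 | P0:I, P1:E(30), P2:I | bus: BusRd
[13] P0: load  L2 | P0:E(10), P1:I, P2:I | bus: BusRd
[14] P1: load  L3 | P0:S(55), P1:S(55), P2:O(55) | bus: BusRd
[15] P0: store L3 := 9 | P0:M(9), P1:I, P2:I | bus: BusUpgr,Flush
[16] P0: load  L0 | P0:E(80), P1:I, P2:I | bus: none
[17] P0: store L1 := 78 | P0:M(78), P1:I, P2:I | bus: BusUpgr,Flush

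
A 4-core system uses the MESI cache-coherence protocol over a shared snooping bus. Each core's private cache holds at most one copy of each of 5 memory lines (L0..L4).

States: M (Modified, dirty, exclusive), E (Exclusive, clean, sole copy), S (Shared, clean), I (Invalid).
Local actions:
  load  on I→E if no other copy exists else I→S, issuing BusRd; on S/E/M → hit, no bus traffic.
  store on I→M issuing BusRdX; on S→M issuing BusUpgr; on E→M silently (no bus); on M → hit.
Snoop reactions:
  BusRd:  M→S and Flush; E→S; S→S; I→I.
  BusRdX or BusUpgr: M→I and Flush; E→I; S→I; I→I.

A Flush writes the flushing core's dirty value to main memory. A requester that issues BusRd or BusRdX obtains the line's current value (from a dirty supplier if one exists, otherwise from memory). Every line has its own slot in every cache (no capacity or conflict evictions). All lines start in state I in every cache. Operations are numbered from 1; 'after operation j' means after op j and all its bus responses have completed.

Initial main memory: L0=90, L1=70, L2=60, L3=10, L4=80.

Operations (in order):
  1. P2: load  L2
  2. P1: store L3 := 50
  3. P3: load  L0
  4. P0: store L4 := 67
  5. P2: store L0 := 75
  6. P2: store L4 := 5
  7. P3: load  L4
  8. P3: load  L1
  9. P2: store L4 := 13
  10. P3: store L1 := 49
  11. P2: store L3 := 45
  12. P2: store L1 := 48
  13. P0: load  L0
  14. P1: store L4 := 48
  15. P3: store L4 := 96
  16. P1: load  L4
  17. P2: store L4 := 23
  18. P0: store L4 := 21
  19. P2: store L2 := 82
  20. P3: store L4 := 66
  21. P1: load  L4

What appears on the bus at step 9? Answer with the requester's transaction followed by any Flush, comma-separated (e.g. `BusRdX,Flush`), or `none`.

[1] P2: load  L2 | P0:I, P1:I, P2:E(60), P3:I | bus: BusRd
[2] P1: store L3 := 50 | P0:I, P1:M(50), P2:I, P3:I | bus: BusRdX
[3] P3: load  L0 | P0:I, P1:I, P2:I, P3:E(90) | bus: BusRd
[4] P0: store L4 := 67 | P0:M(67), P1:I, P2:I, P3:I | bus: BusRdX
[5] P2: store L0 := 75 | P0:I, P1:I, P2:M(75), P3:I | bus: BusRdX
[6] P2: store L4 := 5 | P0:I, P1:I, P2:M(5), P3:I | bus: BusRdX,Flush
[7] P3: load  L4 | P0:I, P1:I, P2:S(5), P3:S(5) | bus: BusRd,Flush
[8] P3: load  L1 | P0:I, P1:I, P2:I, P3:E(70) | bus: BusRd
[9] P2: store L4 := 13 | P0:I, P1:I, P2:M(13), P3:I | bus: BusUpgr
[10] P3: store L1 := 49 | P0:I, P1:I, P2:I, P3:M(49) | bus: none
[11] P2: store L3 := 45 | P0:I, P1:I, P2:M(45), P3:I | bus: BusRdX,Flush
[12] P2: store L1 := 48 | P0:I, P1:I, P2:M(48), P3:I | bus: BusRdX,Flush
[13] P0: load  L0 | P0:S(75), P1:I, P2:S(75), P3:I | bus: BusRd,Flush
[14] P1: store L4 := 48 | P0:I, P1:M(48), P2:I, P3:I | bus: BusRdX,Flush
[15] P3: store L4 := 96 | P0:I, P1:I, P2:I, P3:M(96) | bus: BusRdX,Flush
[16] P1: load  L4 | P0:I, P1:S(96), P2:I, P3:S(96) | bus: BusRd,Flush
[17] P2: store L4 := 23 | P0:I, P1:I, P2:M(23), P3:I | bus: BusRdX
[18] P0: store L4 := 21 | P0:M(21), P1:I, P2:I, P3:I | bus: BusRdX,Flush
[19] P2: store L2 := 82 | P0:I, P1:I, P2:M(82), P3:I | bus: none
[20] P3: store L4 := 66 | P0:I, P1:I, P2:I, P3:M(66) | bus: BusRdX,Flush
[21] P1: load  L4 | P0:I, P1:S(66), P2:I, P3:S(66) | bus: BusRd,Flush

bus = BusUpgr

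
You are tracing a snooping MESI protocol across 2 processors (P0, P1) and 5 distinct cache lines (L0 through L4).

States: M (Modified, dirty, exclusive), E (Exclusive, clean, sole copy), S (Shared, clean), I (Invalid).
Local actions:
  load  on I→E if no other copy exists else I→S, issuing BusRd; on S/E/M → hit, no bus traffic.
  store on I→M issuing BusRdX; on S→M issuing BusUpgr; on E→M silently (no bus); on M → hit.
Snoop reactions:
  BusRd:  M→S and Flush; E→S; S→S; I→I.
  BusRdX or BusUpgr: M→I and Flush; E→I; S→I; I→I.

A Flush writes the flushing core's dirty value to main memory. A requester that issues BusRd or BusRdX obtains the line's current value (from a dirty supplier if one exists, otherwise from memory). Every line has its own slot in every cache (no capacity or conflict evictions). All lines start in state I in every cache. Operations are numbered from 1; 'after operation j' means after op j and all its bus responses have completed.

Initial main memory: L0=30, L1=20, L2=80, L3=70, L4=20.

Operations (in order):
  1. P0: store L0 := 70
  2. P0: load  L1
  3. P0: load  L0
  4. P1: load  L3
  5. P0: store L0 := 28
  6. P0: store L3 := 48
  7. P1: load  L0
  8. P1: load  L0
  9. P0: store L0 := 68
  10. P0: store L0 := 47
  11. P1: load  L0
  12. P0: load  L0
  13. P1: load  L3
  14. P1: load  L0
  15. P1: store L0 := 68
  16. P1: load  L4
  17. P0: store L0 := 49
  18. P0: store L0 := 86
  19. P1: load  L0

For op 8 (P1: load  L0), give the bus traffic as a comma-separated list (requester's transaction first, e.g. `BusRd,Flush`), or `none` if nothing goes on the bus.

bus = none

[1] P0: store L0 := 70 | P0:M(70), P1:I | bus: BusRdX
[2] P0: load  L1 | P0:E(20), P1:I | bus: BusRd
[3] P0: load  L0 | P0:M(70), P1:I | bus: none
[4] P1: load  L3 | P0:I, P1:E(70) | bus: BusRd
[5] P0: store L0 := 28 | P0:M(28), P1:I | bus: none
[6] P0: store L3 := 48 | P0:M(48), P1:I | bus: BusRdX
[7] P1: load  L0 | P0:S(28), P1:S(28) | bus: BusRd,Flush
[8] P1: load  L0 | P0:S(28), P1:S(28) | bus: none
[9] P0: store L0 := 68 | P0:M(68), P1:I | bus: BusUpgr
[10] P0: store L0 := 47 | P0:M(47), P1:I | bus: none
[11] P1: load  L0 | P0:S(47), P1:S(47) | bus: BusRd,Flush
[12] P0: load  L0 | P0:S(47), P1:S(47) | bus: none
[13] P1: load  L3 | P0:S(48), P1:S(48) | bus: BusRd,Flush
[14] P1: load  L0 | P0:S(47), P1:S(47) | bus: none
[15] P1: store L0 := 68 | P0:I, P1:M(68) | bus: BusUpgr
[16] P1: load  L4 | P0:I, P1:E(20) | bus: BusRd
[17] P0: store L0 := 49 | P0:M(49), P1:I | bus: BusRdX,Flush
[18] P0: store L0 := 86 | P0:M(86), P1:I | bus: none
[19] P1: load  L0 | P0:S(86), P1:S(86) | bus: BusRd,Flush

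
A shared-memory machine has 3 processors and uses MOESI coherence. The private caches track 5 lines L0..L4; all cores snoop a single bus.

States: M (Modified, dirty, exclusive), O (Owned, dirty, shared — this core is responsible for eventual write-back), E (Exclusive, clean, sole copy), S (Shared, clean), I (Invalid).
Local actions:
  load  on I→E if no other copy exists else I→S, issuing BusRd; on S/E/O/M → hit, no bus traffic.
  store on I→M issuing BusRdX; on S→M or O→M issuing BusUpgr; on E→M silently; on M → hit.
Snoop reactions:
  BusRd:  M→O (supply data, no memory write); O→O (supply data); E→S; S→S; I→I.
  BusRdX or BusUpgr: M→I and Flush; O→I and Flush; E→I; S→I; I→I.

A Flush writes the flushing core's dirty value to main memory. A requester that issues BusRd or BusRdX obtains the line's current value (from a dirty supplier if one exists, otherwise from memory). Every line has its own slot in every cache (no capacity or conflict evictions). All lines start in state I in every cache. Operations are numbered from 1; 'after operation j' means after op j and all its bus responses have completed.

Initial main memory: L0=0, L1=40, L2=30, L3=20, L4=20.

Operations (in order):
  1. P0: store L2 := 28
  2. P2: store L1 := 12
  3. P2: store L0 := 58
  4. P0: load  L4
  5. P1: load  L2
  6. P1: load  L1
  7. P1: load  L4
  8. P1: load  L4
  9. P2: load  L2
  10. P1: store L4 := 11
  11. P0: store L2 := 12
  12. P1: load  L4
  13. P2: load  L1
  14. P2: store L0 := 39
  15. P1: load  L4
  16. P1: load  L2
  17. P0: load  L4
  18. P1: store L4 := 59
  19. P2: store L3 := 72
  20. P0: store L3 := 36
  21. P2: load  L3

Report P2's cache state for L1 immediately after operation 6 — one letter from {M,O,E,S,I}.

state = O

step 1: P0: store L2 := 28  ⟶  MII  (L2)  txn=BusRdX  M[L2]=30
step 2: P2: store L1 := 12  ⟶  IIM  (L1)  txn=BusRdX  M[L1]=40
step 3: P2: store L0 := 58  ⟶  IIM  (L0)  txn=BusRdX  M[L0]=0
step 4: P0: load  L4  ⟶  EII  (L4)  txn=BusRd  M[L4]=20
step 5: P1: load  L2  ⟶  OSI  (L2)  txn=BusRd  M[L2]=30
step 6: P1: load  L1  ⟶  ISO  (L1)  txn=BusRd  M[L1]=40
step 7: P1: load  L4  ⟶  SSI  (L4)  txn=BusRd  M[L4]=20
step 8: P1: load  L4  ⟶  SSI  (L4)  txn=∅  M[L4]=20
step 9: P2: load  L2  ⟶  OSS  (L2)  txn=BusRd  M[L2]=30
step 10: P1: store L4 := 11  ⟶  IMI  (L4)  txn=BusUpgr  M[L4]=20
step 11: P0: store L2 := 12  ⟶  MII  (L2)  txn=BusUpgr  M[L2]=30
step 12: P1: load  L4  ⟶  IMI  (L4)  txn=∅  M[L4]=20
step 13: P2: load  L1  ⟶  ISO  (L1)  txn=∅  M[L1]=40
step 14: P2: store L0 := 39  ⟶  IIM  (L0)  txn=∅  M[L0]=0
step 15: P1: load  L4  ⟶  IMI  (L4)  txn=∅  M[L4]=20
step 16: P1: load  L2  ⟶  OSI  (L2)  txn=BusRd  M[L2]=30
step 17: P0: load  L4  ⟶  SOI  (L4)  txn=BusRd  M[L4]=20
step 18: P1: store L4 := 59  ⟶  IMI  (L4)  txn=BusUpgr  M[L4]=20
step 19: P2: store L3 := 72  ⟶  IIM  (L3)  txn=BusRdX  M[L3]=20
step 20: P0: store L3 := 36  ⟶  MII  (L3)  txn=BusRdX+Flush  M[L3]=72
step 21: P2: load  L3  ⟶  OIS  (L3)  txn=BusRd  M[L3]=72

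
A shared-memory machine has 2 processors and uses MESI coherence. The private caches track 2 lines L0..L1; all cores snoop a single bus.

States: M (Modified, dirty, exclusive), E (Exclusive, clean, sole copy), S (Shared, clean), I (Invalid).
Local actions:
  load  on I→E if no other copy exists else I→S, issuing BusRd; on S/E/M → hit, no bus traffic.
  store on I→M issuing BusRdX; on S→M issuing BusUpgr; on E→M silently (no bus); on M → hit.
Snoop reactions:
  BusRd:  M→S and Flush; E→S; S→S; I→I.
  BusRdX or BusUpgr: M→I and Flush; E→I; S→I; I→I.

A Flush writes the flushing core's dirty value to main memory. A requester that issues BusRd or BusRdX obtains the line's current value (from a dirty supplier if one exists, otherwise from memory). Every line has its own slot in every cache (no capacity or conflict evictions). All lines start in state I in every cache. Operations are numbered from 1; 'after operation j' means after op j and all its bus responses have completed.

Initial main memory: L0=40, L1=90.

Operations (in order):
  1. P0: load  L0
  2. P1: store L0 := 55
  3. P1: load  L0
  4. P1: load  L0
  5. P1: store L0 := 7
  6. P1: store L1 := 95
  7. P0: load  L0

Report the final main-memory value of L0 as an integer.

1. P0: load  L0  bus=[BusRd]  L0: P0=E P1=I  mem[L0]=40
2. P1: store L0 := 55  bus=[BusRdX]  L0: P0=I P1=M  mem[L0]=40
3. P1: load  L0  bus=[-]  L0: P0=I P1=M  mem[L0]=40
4. P1: load  L0  bus=[-]  L0: P0=I P1=M  mem[L0]=40
5. P1: store L0 := 7  bus=[-]  L0: P0=I P1=M  mem[L0]=40
6. P1: store L1 := 95  bus=[BusRdX]  L1: P0=I P1=M  mem[L1]=90
7. P0: load  L0  bus=[BusRd,Flush]  L0: P0=S P1=S  mem[L0]=7

memory[L0] = 7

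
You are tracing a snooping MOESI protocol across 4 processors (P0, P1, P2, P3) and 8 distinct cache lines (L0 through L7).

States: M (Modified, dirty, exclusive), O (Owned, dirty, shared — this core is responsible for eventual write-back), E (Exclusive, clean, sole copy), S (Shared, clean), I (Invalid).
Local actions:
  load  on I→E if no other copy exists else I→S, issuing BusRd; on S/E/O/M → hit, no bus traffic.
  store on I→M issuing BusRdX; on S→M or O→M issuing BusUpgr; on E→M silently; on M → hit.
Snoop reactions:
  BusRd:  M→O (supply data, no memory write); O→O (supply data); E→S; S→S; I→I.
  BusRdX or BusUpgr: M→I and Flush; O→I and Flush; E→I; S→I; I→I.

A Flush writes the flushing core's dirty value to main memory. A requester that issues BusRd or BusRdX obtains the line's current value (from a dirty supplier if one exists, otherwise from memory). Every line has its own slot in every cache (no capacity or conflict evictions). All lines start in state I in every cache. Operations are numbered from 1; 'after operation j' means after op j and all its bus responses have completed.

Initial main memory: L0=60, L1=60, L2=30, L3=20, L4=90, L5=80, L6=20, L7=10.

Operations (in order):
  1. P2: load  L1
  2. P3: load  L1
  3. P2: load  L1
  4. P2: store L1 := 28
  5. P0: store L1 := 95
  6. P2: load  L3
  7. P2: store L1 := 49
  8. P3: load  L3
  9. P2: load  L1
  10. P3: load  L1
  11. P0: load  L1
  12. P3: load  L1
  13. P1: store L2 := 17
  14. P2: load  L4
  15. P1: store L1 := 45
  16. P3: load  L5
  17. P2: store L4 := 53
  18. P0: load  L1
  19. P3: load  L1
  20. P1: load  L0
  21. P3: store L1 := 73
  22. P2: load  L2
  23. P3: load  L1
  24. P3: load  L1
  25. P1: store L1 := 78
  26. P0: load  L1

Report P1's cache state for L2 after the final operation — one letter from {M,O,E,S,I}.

1. P2: load  L1  bus=[BusRd]  L1: P0=I P1=I P2=E P3=I  mem[L1]=60
2. P3: load  L1  bus=[BusRd]  L1: P0=I P1=I P2=S P3=S  mem[L1]=60
3. P2: load  L1  bus=[-]  L1: P0=I P1=I P2=S P3=S  mem[L1]=60
4. P2: store L1 := 28  bus=[BusUpgr]  L1: P0=I P1=I P2=M P3=I  mem[L1]=60
5. P0: store L1 := 95  bus=[BusRdX,Flush]  L1: P0=M P1=I P2=I P3=I  mem[L1]=28
6. P2: load  L3  bus=[BusRd]  L3: P0=I P1=I P2=E P3=I  mem[L3]=20
7. P2: store L1 := 49  bus=[BusRdX,Flush]  L1: P0=I P1=I P2=M P3=I  mem[L1]=95
8. P3: load  L3  bus=[BusRd]  L3: P0=I P1=I P2=S P3=S  mem[L3]=20
9. P2: load  L1  bus=[-]  L1: P0=I P1=I P2=M P3=I  mem[L1]=95
10. P3: load  L1  bus=[BusRd]  L1: P0=I P1=I P2=O P3=S  mem[L1]=95
11. P0: load  L1  bus=[BusRd]  L1: P0=S P1=I P2=O P3=S  mem[L1]=95
12. P3: load  L1  bus=[-]  L1: P0=S P1=I P2=O P3=S  mem[L1]=95
13. P1: store L2 := 17  bus=[BusRdX]  L2: P0=I P1=M P2=I P3=I  mem[L2]=30
14. P2: load  L4  bus=[BusRd]  L4: P0=I P1=I P2=E P3=I  mem[L4]=90
15. P1: store L1 := 45  bus=[BusRdX,Flush]  L1: P0=I P1=M P2=I P3=I  mem[L1]=49
16. P3: load  L5  bus=[BusRd]  L5: P0=I P1=I P2=I P3=E  mem[L5]=80
17. P2: store L4 := 53  bus=[-]  L4: P0=I P1=I P2=M P3=I  mem[L4]=90
18. P0: load  L1  bus=[BusRd]  L1: P0=S P1=O P2=I P3=I  mem[L1]=49
19. P3: load  L1  bus=[BusRd]  L1: P0=S P1=O P2=I P3=S  mem[L1]=49
20. P1: load  L0  bus=[BusRd]  L0: P0=I P1=E P2=I P3=I  mem[L0]=60
21. P3: store L1 := 73  bus=[BusUpgr,Flush]  L1: P0=I P1=I P2=I P3=M  mem[L1]=45
22. P2: load  L2  bus=[BusRd]  L2: P0=I P1=O P2=S P3=I  mem[L2]=30
23. P3: load  L1  bus=[-]  L1: P0=I P1=I P2=I P3=M  mem[L1]=45
24. P3: load  L1  bus=[-]  L1: P0=I P1=I P2=I P3=M  mem[L1]=45
25. P1: store L1 := 78  bus=[BusRdX,Flush]  L1: P0=I P1=M P2=I P3=I  mem[L1]=73
26. P0: load  L1  bus=[BusRd]  L1: P0=S P1=O P2=I P3=I  mem[L1]=73

state = O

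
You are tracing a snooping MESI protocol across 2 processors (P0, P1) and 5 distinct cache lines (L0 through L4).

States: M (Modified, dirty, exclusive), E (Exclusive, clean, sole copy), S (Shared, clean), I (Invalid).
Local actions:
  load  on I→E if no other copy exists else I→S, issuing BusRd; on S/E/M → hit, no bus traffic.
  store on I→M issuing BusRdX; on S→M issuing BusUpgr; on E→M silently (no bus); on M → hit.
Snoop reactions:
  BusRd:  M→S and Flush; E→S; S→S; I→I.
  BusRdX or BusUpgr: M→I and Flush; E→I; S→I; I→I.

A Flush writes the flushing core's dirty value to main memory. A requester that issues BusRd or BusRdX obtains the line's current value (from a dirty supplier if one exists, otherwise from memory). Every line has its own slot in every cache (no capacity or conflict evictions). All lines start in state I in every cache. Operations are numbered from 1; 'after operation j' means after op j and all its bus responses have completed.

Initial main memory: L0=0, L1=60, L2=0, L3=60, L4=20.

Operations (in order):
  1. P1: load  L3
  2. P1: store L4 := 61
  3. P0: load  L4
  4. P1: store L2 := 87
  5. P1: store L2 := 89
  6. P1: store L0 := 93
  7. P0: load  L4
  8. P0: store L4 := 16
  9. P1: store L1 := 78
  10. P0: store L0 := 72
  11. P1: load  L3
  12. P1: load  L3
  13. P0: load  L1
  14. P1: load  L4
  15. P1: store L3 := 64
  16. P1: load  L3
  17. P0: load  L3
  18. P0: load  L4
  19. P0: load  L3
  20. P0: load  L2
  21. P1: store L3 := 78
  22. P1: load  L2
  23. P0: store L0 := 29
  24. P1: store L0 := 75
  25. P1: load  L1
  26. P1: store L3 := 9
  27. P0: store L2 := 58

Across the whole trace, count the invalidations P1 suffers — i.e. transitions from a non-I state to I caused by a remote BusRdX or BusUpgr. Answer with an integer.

step 1: P1: load  L3  ⟶  IE  (L3)  txn=BusRd  M[L3]=60
step 2: P1: store L4 := 61  ⟶  IM  (L4)  txn=BusRdX  M[L4]=20
step 3: P0: load  L4  ⟶  SS  (L4)  txn=BusRd+Flush  M[L4]=61
step 4: P1: store L2 := 87  ⟶  IM  (L2)  txn=BusRdX  M[L2]=0
step 5: P1: store L2 := 89  ⟶  IM  (L2)  txn=∅  M[L2]=0
step 6: P1: store L0 := 93  ⟶  IM  (L0)  txn=BusRdX  M[L0]=0
step 7: P0: load  L4  ⟶  SS  (L4)  txn=∅  M[L4]=61
step 8: P0: store L4 := 16  ⟶  MI  (L4)  txn=BusUpgr  M[L4]=61
step 9: P1: store L1 := 78  ⟶  IM  (L1)  txn=BusRdX  M[L1]=60
step 10: P0: store L0 := 72  ⟶  MI  (L0)  txn=BusRdX+Flush  M[L0]=93
step 11: P1: load  L3  ⟶  IE  (L3)  txn=∅  M[L3]=60
step 12: P1: load  L3  ⟶  IE  (L3)  txn=∅  M[L3]=60
step 13: P0: load  L1  ⟶  SS  (L1)  txn=BusRd+Flush  M[L1]=78
step 14: P1: load  L4  ⟶  SS  (L4)  txn=BusRd+Flush  M[L4]=16
step 15: P1: store L3 := 64  ⟶  IM  (L3)  txn=∅  M[L3]=60
step 16: P1: load  L3  ⟶  IM  (L3)  txn=∅  M[L3]=60
step 17: P0: load  L3  ⟶  SS  (L3)  txn=BusRd+Flush  M[L3]=64
step 18: P0: load  L4  ⟶  SS  (L4)  txn=∅  M[L4]=16
step 19: P0: load  L3  ⟶  SS  (L3)  txn=∅  M[L3]=64
step 20: P0: load  L2  ⟶  SS  (L2)  txn=BusRd+Flush  M[L2]=89
step 21: P1: store L3 := 78  ⟶  IM  (L3)  txn=BusUpgr  M[L3]=64
step 22: P1: load  L2  ⟶  SS  (L2)  txn=∅  M[L2]=89
step 23: P0: store L0 := 29  ⟶  MI  (L0)  txn=∅  M[L0]=93
step 24: P1: store L0 := 75  ⟶  IM  (L0)  txn=BusRdX+Flush  M[L0]=29
step 25: P1: load  L1  ⟶  SS  (L1)  txn=∅  M[L1]=78
step 26: P1: store L3 := 9  ⟶  IM  (L3)  txn=∅  M[L3]=64
step 27: P0: store L2 := 58  ⟶  MI  (L2)  txn=BusUpgr  M[L2]=89

invalidations = 3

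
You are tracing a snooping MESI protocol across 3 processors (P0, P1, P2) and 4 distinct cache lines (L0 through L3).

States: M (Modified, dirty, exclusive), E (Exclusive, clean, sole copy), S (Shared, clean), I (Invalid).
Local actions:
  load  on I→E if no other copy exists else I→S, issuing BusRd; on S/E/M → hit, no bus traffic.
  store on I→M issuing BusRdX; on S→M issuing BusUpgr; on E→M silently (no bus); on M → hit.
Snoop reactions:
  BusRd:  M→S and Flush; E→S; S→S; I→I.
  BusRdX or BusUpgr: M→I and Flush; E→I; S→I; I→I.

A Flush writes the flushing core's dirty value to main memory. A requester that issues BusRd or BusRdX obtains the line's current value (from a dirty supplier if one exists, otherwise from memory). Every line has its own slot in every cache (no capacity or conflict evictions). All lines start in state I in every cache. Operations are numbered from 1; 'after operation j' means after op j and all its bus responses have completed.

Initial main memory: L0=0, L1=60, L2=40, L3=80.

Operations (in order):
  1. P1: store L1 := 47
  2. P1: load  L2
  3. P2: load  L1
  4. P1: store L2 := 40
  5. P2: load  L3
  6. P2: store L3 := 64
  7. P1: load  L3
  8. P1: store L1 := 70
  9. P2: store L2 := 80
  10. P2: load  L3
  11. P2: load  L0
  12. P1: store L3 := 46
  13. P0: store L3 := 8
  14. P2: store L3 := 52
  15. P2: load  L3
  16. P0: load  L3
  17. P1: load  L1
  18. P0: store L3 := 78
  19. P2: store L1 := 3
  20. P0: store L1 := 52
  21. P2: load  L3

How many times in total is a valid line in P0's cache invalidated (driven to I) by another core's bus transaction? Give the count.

step 1: P1: store L1 := 47  ⟶  IMI  (L1)  txn=BusRdX  M[L1]=60
step 2: P1: load  L2  ⟶  IEI  (L2)  txn=BusRd  M[L2]=40
step 3: P2: load  L1  ⟶  ISS  (L1)  txn=BusRd+Flush  M[L1]=47
step 4: P1: store L2 := 40  ⟶  IMI  (L2)  txn=∅  M[L2]=40
step 5: P2: load  L3  ⟶  IIE  (L3)  txn=BusRd  M[L3]=80
step 6: P2: store L3 := 64  ⟶  IIM  (L3)  txn=∅  M[L3]=80
step 7: P1: load  L3  ⟶  ISS  (L3)  txn=BusRd+Flush  M[L3]=64
step 8: P1: store L1 := 70  ⟶  IMI  (L1)  txn=BusUpgr  M[L1]=47
step 9: P2: store L2 := 80  ⟶  IIM  (L2)  txn=BusRdX+Flush  M[L2]=40
step 10: P2: load  L3  ⟶  ISS  (L3)  txn=∅  M[L3]=64
step 11: P2: load  L0  ⟶  IIE  (L0)  txn=BusRd  M[L0]=0
step 12: P1: store L3 := 46  ⟶  IMI  (L3)  txn=BusUpgr  M[L3]=64
step 13: P0: store L3 := 8  ⟶  MII  (L3)  txn=BusRdX+Flush  M[L3]=46
step 14: P2: store L3 := 52  ⟶  IIM  (L3)  txn=BusRdX+Flush  M[L3]=8
step 15: P2: load  L3  ⟶  IIM  (L3)  txn=∅  M[L3]=8
step 16: P0: load  L3  ⟶  SIS  (L3)  txn=BusRd+Flush  M[L3]=52
step 17: P1: load  L1  ⟶  IMI  (L1)  txn=∅  M[L1]=47
step 18: P0: store L3 := 78  ⟶  MII  (L3)  txn=BusUpgr  M[L3]=52
step 19: P2: store L1 := 3  ⟶  IIM  (L1)  txn=BusRdX+Flush  M[L1]=70
step 20: P0: store L1 := 52  ⟶  MII  (L1)  txn=BusRdX+Flush  M[L1]=3
step 21: P2: load  L3  ⟶  SIS  (L3)  txn=BusRd+Flush  M[L3]=78

invalidations = 1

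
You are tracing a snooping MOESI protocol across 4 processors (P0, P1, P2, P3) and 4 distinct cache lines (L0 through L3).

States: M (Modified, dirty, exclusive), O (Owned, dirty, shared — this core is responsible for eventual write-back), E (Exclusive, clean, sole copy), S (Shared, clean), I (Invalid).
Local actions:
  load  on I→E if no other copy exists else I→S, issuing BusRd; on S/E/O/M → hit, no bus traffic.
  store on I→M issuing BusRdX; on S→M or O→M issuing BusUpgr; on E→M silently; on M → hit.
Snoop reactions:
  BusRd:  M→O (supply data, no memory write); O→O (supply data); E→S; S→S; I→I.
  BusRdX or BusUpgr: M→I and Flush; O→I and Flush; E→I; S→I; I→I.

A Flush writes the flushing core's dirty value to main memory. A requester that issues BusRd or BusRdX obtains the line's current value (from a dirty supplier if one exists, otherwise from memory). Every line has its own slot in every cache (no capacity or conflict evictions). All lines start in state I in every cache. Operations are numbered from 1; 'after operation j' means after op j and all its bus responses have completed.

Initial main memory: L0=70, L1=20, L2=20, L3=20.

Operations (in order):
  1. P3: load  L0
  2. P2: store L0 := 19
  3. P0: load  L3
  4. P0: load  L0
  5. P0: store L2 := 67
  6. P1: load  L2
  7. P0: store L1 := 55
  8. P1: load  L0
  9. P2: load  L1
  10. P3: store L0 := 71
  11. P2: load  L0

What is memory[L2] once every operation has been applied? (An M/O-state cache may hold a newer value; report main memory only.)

memory[L2] = 20

  op1 P3: load  L0 → I/I/I/E on L0; bus BusRd; mem=70
  op2 P2: store L0 := 19 → I/I/M/I on L0; bus BusRdX; mem=70
  op3 P0: load  L3 → E/I/I/I on L3; bus BusRd; mem=20
  op4 P0: load  L0 → S/I/O/I on L0; bus BusRd; mem=70
  op5 P0: store L2 := 67 → M/I/I/I on L2; bus BusRdX; mem=20
  op6 P1: load  L2 → O/S/I/I on L2; bus BusRd; mem=20
  op7 P0: store L1 := 55 → M/I/I/I on L1; bus BusRdX; mem=20
  op8 P1: load  L0 → S/S/O/I on L0; bus BusRd; mem=70
  op9 P2: load  L1 → O/I/S/I on L1; bus BusRd; mem=20
  op10 P3: store L0 := 71 → I/I/I/M on L0; bus BusRdX Flush; mem=19
  op11 P2: load  L0 → I/I/S/O on L0; bus BusRd; mem=19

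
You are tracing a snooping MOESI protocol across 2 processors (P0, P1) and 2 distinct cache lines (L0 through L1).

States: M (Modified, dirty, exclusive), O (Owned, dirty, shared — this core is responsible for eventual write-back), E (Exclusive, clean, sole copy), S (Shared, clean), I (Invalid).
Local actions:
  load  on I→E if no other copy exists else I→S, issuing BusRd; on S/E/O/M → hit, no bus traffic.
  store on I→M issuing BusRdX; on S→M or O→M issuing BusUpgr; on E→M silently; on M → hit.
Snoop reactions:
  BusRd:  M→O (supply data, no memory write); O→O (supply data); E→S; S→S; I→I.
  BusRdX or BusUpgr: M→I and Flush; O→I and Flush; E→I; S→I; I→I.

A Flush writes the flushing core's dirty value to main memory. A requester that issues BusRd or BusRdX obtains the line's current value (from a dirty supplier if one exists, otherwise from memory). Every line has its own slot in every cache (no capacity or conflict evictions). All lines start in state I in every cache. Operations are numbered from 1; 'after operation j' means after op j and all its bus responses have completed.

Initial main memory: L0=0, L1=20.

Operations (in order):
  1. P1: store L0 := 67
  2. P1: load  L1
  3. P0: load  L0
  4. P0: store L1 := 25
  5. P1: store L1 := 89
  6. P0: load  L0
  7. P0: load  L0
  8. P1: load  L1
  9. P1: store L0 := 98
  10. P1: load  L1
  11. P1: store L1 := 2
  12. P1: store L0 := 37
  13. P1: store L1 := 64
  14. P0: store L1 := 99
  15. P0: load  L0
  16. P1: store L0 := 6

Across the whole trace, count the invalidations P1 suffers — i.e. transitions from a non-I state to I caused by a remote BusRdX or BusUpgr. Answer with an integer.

  op1 P1: store L0 := 67 → I/M on L0; bus BusRdX; mem=0
  op2 P1: load  L1 → I/E on L1; bus BusRd; mem=20
  op3 P0: load  L0 → S/O on L0; bus BusRd; mem=0
  op4 P0: store L1 := 25 → M/I on L1; bus BusRdX; mem=20
  op5 P1: store L1 := 89 → I/M on L1; bus BusRdX Flush; mem=25
  op6 P0: load  L0 → S/O on L0; bus (none); mem=0
  op7 P0: load  L0 → S/O on L0; bus (none); mem=0
  op8 P1: load  L1 → I/M on L1; bus (none); mem=25
  op9 P1: store L0 := 98 → I/M on L0; bus BusUpgr; mem=0
  op10 P1: load  L1 → I/M on L1; bus (none); mem=25
  op11 P1: store L1 := 2 → I/M on L1; bus (none); mem=25
  op12 P1: store L0 := 37 → I/M on L0; bus (none); mem=0
  op13 P1: store L1 := 64 → I/M on L1; bus (none); mem=25
  op14 P0: store L1 := 99 → M/I on L1; bus BusRdX Flush; mem=64
  op15 P0: load  L0 → S/O on L0; bus BusRd; mem=0
  op16 P1: store L0 := 6 → I/M on L0; bus BusUpgr; mem=0

invalidations = 2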